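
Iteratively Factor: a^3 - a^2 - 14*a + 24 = (a - 2)*(a^2 + a - 12) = (a - 2)*(a + 4)*(a - 3)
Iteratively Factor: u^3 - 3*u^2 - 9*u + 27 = (u + 3)*(u^2 - 6*u + 9) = (u - 3)*(u + 3)*(u - 3)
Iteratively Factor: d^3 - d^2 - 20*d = (d + 4)*(d^2 - 5*d) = (d - 5)*(d + 4)*(d)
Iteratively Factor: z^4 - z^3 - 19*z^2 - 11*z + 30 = (z - 1)*(z^3 - 19*z - 30) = (z - 1)*(z + 2)*(z^2 - 2*z - 15) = (z - 5)*(z - 1)*(z + 2)*(z + 3)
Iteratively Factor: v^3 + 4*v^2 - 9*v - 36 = (v + 3)*(v^2 + v - 12) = (v - 3)*(v + 3)*(v + 4)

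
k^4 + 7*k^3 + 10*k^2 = k^2*(k + 2)*(k + 5)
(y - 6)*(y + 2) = y^2 - 4*y - 12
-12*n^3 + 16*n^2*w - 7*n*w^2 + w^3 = (-3*n + w)*(-2*n + w)^2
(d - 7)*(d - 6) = d^2 - 13*d + 42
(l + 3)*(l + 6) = l^2 + 9*l + 18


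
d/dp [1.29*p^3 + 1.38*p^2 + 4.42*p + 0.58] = 3.87*p^2 + 2.76*p + 4.42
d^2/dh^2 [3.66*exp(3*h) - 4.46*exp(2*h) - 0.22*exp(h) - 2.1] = (32.94*exp(2*h) - 17.84*exp(h) - 0.22)*exp(h)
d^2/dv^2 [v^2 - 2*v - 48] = 2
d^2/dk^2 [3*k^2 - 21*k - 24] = 6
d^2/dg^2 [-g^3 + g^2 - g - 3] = 2 - 6*g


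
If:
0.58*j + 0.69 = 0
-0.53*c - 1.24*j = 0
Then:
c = 2.78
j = -1.19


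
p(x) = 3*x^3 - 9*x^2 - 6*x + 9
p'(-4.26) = 234.01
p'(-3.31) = 152.18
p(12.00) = 3825.00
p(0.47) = 4.50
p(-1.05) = 1.90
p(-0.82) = 6.21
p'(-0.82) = 14.81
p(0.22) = 7.28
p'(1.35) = -13.90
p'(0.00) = -6.00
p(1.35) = -8.12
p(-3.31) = -178.54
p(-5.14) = -605.33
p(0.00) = 9.00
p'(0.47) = -12.47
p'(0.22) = -9.52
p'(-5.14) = 324.30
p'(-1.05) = 22.82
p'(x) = 9*x^2 - 18*x - 6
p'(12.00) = 1074.00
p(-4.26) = -360.69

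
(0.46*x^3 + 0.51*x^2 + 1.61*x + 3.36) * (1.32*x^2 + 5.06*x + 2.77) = 0.6072*x^5 + 3.0008*x^4 + 5.98*x^3 + 13.9945*x^2 + 21.4613*x + 9.3072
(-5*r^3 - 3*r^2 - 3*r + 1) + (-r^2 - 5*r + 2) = -5*r^3 - 4*r^2 - 8*r + 3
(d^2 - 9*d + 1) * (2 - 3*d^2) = -3*d^4 + 27*d^3 - d^2 - 18*d + 2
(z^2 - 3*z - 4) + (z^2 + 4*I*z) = 2*z^2 - 3*z + 4*I*z - 4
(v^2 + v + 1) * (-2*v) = -2*v^3 - 2*v^2 - 2*v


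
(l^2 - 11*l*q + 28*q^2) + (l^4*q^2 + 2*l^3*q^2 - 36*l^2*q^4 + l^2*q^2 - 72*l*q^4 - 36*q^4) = l^4*q^2 + 2*l^3*q^2 - 36*l^2*q^4 + l^2*q^2 + l^2 - 72*l*q^4 - 11*l*q - 36*q^4 + 28*q^2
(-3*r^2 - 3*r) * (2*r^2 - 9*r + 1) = -6*r^4 + 21*r^3 + 24*r^2 - 3*r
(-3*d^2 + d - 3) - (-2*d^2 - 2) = -d^2 + d - 1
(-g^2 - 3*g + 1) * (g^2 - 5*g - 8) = -g^4 + 2*g^3 + 24*g^2 + 19*g - 8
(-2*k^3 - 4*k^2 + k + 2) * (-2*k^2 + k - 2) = 4*k^5 + 6*k^4 - 2*k^3 + 5*k^2 - 4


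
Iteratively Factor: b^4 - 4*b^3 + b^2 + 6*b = (b - 2)*(b^3 - 2*b^2 - 3*b) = (b - 3)*(b - 2)*(b^2 + b) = b*(b - 3)*(b - 2)*(b + 1)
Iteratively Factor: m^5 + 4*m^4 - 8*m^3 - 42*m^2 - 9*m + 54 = (m - 3)*(m^4 + 7*m^3 + 13*m^2 - 3*m - 18) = (m - 3)*(m + 2)*(m^3 + 5*m^2 + 3*m - 9) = (m - 3)*(m + 2)*(m + 3)*(m^2 + 2*m - 3) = (m - 3)*(m - 1)*(m + 2)*(m + 3)*(m + 3)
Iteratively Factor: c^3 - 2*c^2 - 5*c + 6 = (c - 3)*(c^2 + c - 2) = (c - 3)*(c + 2)*(c - 1)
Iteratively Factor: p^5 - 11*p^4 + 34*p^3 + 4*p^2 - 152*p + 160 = (p + 2)*(p^4 - 13*p^3 + 60*p^2 - 116*p + 80) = (p - 2)*(p + 2)*(p^3 - 11*p^2 + 38*p - 40) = (p - 5)*(p - 2)*(p + 2)*(p^2 - 6*p + 8) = (p - 5)*(p - 4)*(p - 2)*(p + 2)*(p - 2)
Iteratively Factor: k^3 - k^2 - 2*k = (k - 2)*(k^2 + k) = (k - 2)*(k + 1)*(k)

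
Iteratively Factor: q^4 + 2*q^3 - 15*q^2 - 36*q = (q)*(q^3 + 2*q^2 - 15*q - 36) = q*(q + 3)*(q^2 - q - 12) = q*(q + 3)^2*(q - 4)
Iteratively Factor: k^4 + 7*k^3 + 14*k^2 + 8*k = (k)*(k^3 + 7*k^2 + 14*k + 8) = k*(k + 1)*(k^2 + 6*k + 8) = k*(k + 1)*(k + 2)*(k + 4)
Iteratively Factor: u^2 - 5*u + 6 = (u - 3)*(u - 2)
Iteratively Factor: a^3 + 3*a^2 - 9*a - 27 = (a + 3)*(a^2 - 9) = (a + 3)^2*(a - 3)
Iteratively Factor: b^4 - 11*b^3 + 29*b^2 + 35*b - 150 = (b - 5)*(b^3 - 6*b^2 - b + 30) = (b - 5)*(b + 2)*(b^2 - 8*b + 15) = (b - 5)^2*(b + 2)*(b - 3)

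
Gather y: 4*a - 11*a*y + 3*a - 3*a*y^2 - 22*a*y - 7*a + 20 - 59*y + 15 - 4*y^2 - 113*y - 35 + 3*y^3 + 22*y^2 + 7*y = 3*y^3 + y^2*(18 - 3*a) + y*(-33*a - 165)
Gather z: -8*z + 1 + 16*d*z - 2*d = -2*d + z*(16*d - 8) + 1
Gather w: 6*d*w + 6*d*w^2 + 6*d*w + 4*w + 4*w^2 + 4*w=w^2*(6*d + 4) + w*(12*d + 8)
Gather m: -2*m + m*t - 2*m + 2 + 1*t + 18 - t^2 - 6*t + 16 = m*(t - 4) - t^2 - 5*t + 36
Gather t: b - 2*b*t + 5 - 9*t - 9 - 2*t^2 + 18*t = b - 2*t^2 + t*(9 - 2*b) - 4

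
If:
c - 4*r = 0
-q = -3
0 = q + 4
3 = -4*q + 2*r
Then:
No Solution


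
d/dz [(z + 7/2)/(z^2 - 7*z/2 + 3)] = (-4*z^2 - 28*z + 61)/(4*z^4 - 28*z^3 + 73*z^2 - 84*z + 36)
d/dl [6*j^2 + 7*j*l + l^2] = 7*j + 2*l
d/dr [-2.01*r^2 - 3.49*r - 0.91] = -4.02*r - 3.49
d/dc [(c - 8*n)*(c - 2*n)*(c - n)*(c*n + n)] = n*(4*c^3 - 33*c^2*n + 3*c^2 + 52*c*n^2 - 22*c*n - 16*n^3 + 26*n^2)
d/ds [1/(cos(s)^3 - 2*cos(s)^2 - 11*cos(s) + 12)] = (3*cos(s)^2 - 4*cos(s) - 11)*sin(s)/(cos(s)^3 - 2*cos(s)^2 - 11*cos(s) + 12)^2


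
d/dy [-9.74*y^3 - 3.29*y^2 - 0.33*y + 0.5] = -29.22*y^2 - 6.58*y - 0.33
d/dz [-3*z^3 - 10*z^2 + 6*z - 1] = -9*z^2 - 20*z + 6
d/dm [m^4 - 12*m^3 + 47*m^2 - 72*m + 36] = 4*m^3 - 36*m^2 + 94*m - 72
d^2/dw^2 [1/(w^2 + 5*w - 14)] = 2*(-w^2 - 5*w + (2*w + 5)^2 + 14)/(w^2 + 5*w - 14)^3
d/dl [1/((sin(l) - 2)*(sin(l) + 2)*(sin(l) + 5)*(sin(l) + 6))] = (-4*sin(l)^3 - 33*sin(l)^2 - 52*sin(l) + 44)*cos(l)/((sin(l) - 2)^2*(sin(l) + 2)^2*(sin(l) + 5)^2*(sin(l) + 6)^2)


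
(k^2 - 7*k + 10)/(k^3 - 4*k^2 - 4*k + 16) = (k - 5)/(k^2 - 2*k - 8)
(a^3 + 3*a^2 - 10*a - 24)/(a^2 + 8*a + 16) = (a^2 - a - 6)/(a + 4)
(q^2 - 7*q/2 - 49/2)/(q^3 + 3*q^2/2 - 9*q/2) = (2*q^2 - 7*q - 49)/(q*(2*q^2 + 3*q - 9))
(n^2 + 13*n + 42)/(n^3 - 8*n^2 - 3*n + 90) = (n^2 + 13*n + 42)/(n^3 - 8*n^2 - 3*n + 90)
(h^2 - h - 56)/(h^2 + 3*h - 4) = (h^2 - h - 56)/(h^2 + 3*h - 4)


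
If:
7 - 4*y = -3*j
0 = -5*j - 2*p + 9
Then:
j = 4*y/3 - 7/3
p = 31/3 - 10*y/3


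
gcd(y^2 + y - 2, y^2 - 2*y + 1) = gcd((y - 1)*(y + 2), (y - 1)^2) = y - 1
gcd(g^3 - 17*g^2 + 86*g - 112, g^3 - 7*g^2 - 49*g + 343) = g - 7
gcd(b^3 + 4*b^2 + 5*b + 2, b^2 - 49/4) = 1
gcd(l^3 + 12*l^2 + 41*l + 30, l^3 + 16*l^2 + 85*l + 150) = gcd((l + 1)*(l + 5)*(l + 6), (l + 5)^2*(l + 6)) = l^2 + 11*l + 30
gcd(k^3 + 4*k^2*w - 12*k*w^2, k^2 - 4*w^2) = -k + 2*w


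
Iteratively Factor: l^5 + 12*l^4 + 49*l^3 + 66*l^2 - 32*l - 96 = (l + 4)*(l^4 + 8*l^3 + 17*l^2 - 2*l - 24) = (l - 1)*(l + 4)*(l^3 + 9*l^2 + 26*l + 24) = (l - 1)*(l + 3)*(l + 4)*(l^2 + 6*l + 8) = (l - 1)*(l + 2)*(l + 3)*(l + 4)*(l + 4)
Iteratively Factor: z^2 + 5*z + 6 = (z + 2)*(z + 3)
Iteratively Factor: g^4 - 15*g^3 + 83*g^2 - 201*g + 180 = (g - 5)*(g^3 - 10*g^2 + 33*g - 36) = (g - 5)*(g - 4)*(g^2 - 6*g + 9) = (g - 5)*(g - 4)*(g - 3)*(g - 3)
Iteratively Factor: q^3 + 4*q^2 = (q + 4)*(q^2) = q*(q + 4)*(q)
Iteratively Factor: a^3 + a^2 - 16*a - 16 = (a + 4)*(a^2 - 3*a - 4) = (a - 4)*(a + 4)*(a + 1)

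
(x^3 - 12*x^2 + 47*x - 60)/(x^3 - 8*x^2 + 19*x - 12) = (x - 5)/(x - 1)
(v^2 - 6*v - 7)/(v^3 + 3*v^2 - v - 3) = (v - 7)/(v^2 + 2*v - 3)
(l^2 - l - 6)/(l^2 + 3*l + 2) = (l - 3)/(l + 1)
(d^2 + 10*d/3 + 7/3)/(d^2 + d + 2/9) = 3*(3*d^2 + 10*d + 7)/(9*d^2 + 9*d + 2)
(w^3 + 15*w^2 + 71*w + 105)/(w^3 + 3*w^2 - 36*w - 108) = (w^2 + 12*w + 35)/(w^2 - 36)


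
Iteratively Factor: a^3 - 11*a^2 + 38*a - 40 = (a - 4)*(a^2 - 7*a + 10) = (a - 5)*(a - 4)*(a - 2)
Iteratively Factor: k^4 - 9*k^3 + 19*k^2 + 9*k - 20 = (k + 1)*(k^3 - 10*k^2 + 29*k - 20) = (k - 5)*(k + 1)*(k^2 - 5*k + 4) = (k - 5)*(k - 4)*(k + 1)*(k - 1)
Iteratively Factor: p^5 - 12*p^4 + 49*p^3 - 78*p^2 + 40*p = (p - 5)*(p^4 - 7*p^3 + 14*p^2 - 8*p) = (p - 5)*(p - 1)*(p^3 - 6*p^2 + 8*p) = (p - 5)*(p - 4)*(p - 1)*(p^2 - 2*p) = p*(p - 5)*(p - 4)*(p - 1)*(p - 2)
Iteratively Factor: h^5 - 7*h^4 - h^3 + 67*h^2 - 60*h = (h - 4)*(h^4 - 3*h^3 - 13*h^2 + 15*h) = (h - 4)*(h - 1)*(h^3 - 2*h^2 - 15*h) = (h - 5)*(h - 4)*(h - 1)*(h^2 + 3*h) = h*(h - 5)*(h - 4)*(h - 1)*(h + 3)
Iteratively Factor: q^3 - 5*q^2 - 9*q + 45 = (q + 3)*(q^2 - 8*q + 15) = (q - 3)*(q + 3)*(q - 5)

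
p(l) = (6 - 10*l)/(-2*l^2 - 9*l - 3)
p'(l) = (6 - 10*l)*(4*l + 9)/(-2*l^2 - 9*l - 3)^2 - 10/(-2*l^2 - 9*l - 3) = 4*(-5*l^2 + 6*l + 21)/(4*l^4 + 36*l^3 + 93*l^2 + 54*l + 9)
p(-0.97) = 4.08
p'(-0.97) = 2.83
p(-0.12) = -3.69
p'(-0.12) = 21.28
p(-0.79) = 4.86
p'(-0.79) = 6.42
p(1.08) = 0.32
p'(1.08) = 0.38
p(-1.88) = 3.62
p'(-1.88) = -0.68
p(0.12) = -1.17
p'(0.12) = 5.13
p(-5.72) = -3.73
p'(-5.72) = -2.46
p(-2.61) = 4.68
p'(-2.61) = -2.44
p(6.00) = 0.42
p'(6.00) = -0.03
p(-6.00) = -3.14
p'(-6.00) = -1.77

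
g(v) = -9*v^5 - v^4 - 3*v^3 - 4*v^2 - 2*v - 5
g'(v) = -45*v^4 - 4*v^3 - 9*v^2 - 8*v - 2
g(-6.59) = 110665.69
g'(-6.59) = -84065.36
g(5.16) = -34165.27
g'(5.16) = -32733.98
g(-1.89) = 209.03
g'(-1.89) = -566.22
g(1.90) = -279.70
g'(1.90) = -663.57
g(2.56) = -1119.18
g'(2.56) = -2081.31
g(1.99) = -345.02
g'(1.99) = -790.79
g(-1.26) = 23.23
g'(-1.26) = -111.63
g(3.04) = -2554.48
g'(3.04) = -4065.19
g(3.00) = -2396.00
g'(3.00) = -3860.00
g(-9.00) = 526756.00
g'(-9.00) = -292988.00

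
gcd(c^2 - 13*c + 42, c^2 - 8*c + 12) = c - 6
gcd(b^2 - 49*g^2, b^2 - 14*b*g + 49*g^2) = b - 7*g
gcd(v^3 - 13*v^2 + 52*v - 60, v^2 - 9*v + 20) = v - 5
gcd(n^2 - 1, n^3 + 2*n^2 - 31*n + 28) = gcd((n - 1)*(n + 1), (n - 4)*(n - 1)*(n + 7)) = n - 1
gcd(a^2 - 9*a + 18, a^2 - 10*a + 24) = a - 6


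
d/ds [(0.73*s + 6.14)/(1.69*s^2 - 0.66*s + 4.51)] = (-1.2337*s^2 - 20.7532*s + 7.3447)/(2.8561*s^4 - 2.2308*s^3 + 15.6794*s^2 - 5.9532*s + 20.3401)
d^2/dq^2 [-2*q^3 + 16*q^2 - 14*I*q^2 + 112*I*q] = -12*q + 32 - 28*I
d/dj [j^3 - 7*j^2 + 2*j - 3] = 3*j^2 - 14*j + 2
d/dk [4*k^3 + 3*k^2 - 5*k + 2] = 12*k^2 + 6*k - 5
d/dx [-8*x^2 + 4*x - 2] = 4 - 16*x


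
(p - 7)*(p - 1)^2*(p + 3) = p^4 - 6*p^3 - 12*p^2 + 38*p - 21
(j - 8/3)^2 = j^2 - 16*j/3 + 64/9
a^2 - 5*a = a*(a - 5)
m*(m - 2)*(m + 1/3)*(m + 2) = m^4 + m^3/3 - 4*m^2 - 4*m/3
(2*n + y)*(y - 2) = 2*n*y - 4*n + y^2 - 2*y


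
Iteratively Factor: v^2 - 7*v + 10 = (v - 2)*(v - 5)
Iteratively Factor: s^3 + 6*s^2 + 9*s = (s + 3)*(s^2 + 3*s) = s*(s + 3)*(s + 3)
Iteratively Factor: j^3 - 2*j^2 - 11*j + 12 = (j + 3)*(j^2 - 5*j + 4) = (j - 4)*(j + 3)*(j - 1)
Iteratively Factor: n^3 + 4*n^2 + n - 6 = (n + 2)*(n^2 + 2*n - 3) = (n - 1)*(n + 2)*(n + 3)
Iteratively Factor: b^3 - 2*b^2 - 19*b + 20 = (b - 5)*(b^2 + 3*b - 4) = (b - 5)*(b + 4)*(b - 1)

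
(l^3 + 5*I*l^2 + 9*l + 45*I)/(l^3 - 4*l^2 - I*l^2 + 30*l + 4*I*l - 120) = (l^2 + 9)/(l^2 + l*(-4 - 6*I) + 24*I)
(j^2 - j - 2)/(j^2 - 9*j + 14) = (j + 1)/(j - 7)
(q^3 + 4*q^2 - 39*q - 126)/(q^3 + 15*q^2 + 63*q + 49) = (q^2 - 3*q - 18)/(q^2 + 8*q + 7)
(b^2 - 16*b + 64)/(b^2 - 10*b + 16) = (b - 8)/(b - 2)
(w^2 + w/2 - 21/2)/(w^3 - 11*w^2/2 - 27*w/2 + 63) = 1/(w - 6)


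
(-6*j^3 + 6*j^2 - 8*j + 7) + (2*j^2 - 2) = -6*j^3 + 8*j^2 - 8*j + 5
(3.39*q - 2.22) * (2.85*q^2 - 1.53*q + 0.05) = 9.6615*q^3 - 11.5137*q^2 + 3.5661*q - 0.111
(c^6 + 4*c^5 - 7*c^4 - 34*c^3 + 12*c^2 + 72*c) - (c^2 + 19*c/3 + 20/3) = c^6 + 4*c^5 - 7*c^4 - 34*c^3 + 11*c^2 + 197*c/3 - 20/3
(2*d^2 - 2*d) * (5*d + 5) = 10*d^3 - 10*d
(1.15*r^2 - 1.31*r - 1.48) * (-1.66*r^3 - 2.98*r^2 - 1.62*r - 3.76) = -1.909*r^5 - 1.2524*r^4 + 4.4976*r^3 + 2.2086*r^2 + 7.3232*r + 5.5648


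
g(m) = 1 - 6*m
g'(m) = -6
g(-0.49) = 3.94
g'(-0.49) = -6.00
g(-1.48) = 9.88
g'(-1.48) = -6.00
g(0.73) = -3.38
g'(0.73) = -6.00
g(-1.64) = 10.84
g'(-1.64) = -6.00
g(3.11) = -17.66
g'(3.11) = -6.00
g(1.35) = -7.10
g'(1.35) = -6.00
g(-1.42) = 9.52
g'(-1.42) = -6.00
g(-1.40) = 9.40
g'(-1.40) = -6.00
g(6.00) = -35.00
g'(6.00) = -6.00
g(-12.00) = 73.00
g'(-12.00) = -6.00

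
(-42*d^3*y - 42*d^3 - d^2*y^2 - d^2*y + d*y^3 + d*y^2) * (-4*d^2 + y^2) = 168*d^5*y + 168*d^5 + 4*d^4*y^2 + 4*d^4*y - 46*d^3*y^3 - 46*d^3*y^2 - d^2*y^4 - d^2*y^3 + d*y^5 + d*y^4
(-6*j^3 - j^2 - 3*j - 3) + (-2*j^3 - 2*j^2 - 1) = -8*j^3 - 3*j^2 - 3*j - 4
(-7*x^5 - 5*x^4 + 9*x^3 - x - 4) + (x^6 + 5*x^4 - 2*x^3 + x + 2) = x^6 - 7*x^5 + 7*x^3 - 2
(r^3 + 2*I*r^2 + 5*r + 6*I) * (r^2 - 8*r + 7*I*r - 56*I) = r^5 - 8*r^4 + 9*I*r^4 - 9*r^3 - 72*I*r^3 + 72*r^2 + 41*I*r^2 - 42*r - 328*I*r + 336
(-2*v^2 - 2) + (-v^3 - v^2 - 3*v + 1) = -v^3 - 3*v^2 - 3*v - 1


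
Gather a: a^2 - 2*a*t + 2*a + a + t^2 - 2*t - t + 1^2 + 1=a^2 + a*(3 - 2*t) + t^2 - 3*t + 2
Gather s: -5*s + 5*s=0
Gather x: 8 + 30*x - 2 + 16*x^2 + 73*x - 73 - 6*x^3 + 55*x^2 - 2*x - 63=-6*x^3 + 71*x^2 + 101*x - 130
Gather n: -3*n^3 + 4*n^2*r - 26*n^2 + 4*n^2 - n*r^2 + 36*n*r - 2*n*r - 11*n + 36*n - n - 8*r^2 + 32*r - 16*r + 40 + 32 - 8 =-3*n^3 + n^2*(4*r - 22) + n*(-r^2 + 34*r + 24) - 8*r^2 + 16*r + 64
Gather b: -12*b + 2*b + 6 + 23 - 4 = 25 - 10*b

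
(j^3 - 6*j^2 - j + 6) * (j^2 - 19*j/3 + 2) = j^5 - 37*j^4/3 + 39*j^3 + j^2/3 - 40*j + 12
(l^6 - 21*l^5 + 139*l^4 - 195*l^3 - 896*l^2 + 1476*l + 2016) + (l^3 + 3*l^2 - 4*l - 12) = l^6 - 21*l^5 + 139*l^4 - 194*l^3 - 893*l^2 + 1472*l + 2004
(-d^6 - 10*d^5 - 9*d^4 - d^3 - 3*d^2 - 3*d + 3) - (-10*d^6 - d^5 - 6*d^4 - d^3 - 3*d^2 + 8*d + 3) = 9*d^6 - 9*d^5 - 3*d^4 - 11*d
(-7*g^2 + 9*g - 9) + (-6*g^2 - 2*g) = -13*g^2 + 7*g - 9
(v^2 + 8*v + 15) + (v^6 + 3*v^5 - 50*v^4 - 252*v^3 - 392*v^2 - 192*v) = v^6 + 3*v^5 - 50*v^4 - 252*v^3 - 391*v^2 - 184*v + 15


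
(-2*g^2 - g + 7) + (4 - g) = -2*g^2 - 2*g + 11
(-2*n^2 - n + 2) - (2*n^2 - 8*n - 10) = -4*n^2 + 7*n + 12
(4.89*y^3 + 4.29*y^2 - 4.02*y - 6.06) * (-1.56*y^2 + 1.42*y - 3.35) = -7.6284*y^5 + 0.251399999999999*y^4 - 4.0185*y^3 - 10.6263*y^2 + 4.8618*y + 20.301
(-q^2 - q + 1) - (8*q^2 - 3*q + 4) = -9*q^2 + 2*q - 3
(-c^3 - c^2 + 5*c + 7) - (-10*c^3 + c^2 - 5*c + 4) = 9*c^3 - 2*c^2 + 10*c + 3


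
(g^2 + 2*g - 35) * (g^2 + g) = g^4 + 3*g^3 - 33*g^2 - 35*g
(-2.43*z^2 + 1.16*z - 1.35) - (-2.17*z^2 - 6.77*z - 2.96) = -0.26*z^2 + 7.93*z + 1.61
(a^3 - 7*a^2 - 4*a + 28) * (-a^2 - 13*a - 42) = -a^5 - 6*a^4 + 53*a^3 + 318*a^2 - 196*a - 1176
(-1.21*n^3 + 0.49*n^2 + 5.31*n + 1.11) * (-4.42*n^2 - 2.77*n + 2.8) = 5.3482*n^5 + 1.1859*n^4 - 28.2155*n^3 - 18.2429*n^2 + 11.7933*n + 3.108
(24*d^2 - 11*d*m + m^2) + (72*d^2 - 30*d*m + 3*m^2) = 96*d^2 - 41*d*m + 4*m^2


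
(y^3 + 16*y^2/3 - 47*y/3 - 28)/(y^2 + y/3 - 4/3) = (y^2 + 4*y - 21)/(y - 1)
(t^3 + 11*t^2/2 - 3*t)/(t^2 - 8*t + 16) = t*(2*t^2 + 11*t - 6)/(2*(t^2 - 8*t + 16))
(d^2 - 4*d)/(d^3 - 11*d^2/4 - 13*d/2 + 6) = 4*d/(4*d^2 + 5*d - 6)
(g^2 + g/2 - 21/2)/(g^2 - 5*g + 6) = (g + 7/2)/(g - 2)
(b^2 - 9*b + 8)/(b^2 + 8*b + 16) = (b^2 - 9*b + 8)/(b^2 + 8*b + 16)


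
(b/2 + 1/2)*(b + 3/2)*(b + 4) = b^3/2 + 13*b^2/4 + 23*b/4 + 3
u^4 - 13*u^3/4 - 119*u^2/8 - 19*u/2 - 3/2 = (u - 6)*(u + 1/4)*(u + 1/2)*(u + 2)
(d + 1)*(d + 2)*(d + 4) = d^3 + 7*d^2 + 14*d + 8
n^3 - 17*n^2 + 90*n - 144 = (n - 8)*(n - 6)*(n - 3)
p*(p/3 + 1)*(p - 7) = p^3/3 - 4*p^2/3 - 7*p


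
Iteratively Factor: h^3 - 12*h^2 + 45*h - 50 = (h - 5)*(h^2 - 7*h + 10) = (h - 5)*(h - 2)*(h - 5)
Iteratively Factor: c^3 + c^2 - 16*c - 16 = (c + 4)*(c^2 - 3*c - 4) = (c + 1)*(c + 4)*(c - 4)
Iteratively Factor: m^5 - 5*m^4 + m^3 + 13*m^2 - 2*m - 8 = (m - 4)*(m^4 - m^3 - 3*m^2 + m + 2) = (m - 4)*(m - 2)*(m^3 + m^2 - m - 1) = (m - 4)*(m - 2)*(m - 1)*(m^2 + 2*m + 1) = (m - 4)*(m - 2)*(m - 1)*(m + 1)*(m + 1)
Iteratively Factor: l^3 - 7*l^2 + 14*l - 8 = (l - 1)*(l^2 - 6*l + 8) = (l - 2)*(l - 1)*(l - 4)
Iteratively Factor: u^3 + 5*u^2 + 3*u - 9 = (u + 3)*(u^2 + 2*u - 3) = (u + 3)^2*(u - 1)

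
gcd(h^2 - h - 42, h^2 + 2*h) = 1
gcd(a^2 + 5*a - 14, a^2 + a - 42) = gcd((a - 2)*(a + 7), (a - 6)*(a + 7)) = a + 7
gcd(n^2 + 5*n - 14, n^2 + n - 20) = 1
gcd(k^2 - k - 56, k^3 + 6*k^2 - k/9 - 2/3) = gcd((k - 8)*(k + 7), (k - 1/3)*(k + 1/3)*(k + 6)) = 1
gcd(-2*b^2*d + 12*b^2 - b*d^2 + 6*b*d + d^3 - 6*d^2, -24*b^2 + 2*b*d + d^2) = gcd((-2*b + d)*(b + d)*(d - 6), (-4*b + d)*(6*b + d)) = 1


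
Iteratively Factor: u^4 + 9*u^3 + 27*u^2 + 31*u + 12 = (u + 4)*(u^3 + 5*u^2 + 7*u + 3) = (u + 1)*(u + 4)*(u^2 + 4*u + 3) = (u + 1)*(u + 3)*(u + 4)*(u + 1)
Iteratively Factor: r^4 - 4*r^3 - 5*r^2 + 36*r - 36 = (r - 2)*(r^3 - 2*r^2 - 9*r + 18) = (r - 3)*(r - 2)*(r^2 + r - 6) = (r - 3)*(r - 2)*(r + 3)*(r - 2)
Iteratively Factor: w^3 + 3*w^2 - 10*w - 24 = (w + 4)*(w^2 - w - 6) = (w + 2)*(w + 4)*(w - 3)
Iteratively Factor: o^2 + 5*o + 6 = (o + 3)*(o + 2)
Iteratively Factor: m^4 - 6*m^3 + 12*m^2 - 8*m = (m - 2)*(m^3 - 4*m^2 + 4*m) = m*(m - 2)*(m^2 - 4*m + 4) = m*(m - 2)^2*(m - 2)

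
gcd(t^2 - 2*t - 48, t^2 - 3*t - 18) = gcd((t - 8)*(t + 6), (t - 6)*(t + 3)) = 1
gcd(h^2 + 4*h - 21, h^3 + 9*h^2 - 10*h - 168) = h + 7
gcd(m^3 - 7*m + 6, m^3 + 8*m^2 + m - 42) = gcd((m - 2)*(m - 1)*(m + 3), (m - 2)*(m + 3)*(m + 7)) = m^2 + m - 6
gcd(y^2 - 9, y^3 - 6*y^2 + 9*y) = y - 3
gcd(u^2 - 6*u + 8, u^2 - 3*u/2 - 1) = u - 2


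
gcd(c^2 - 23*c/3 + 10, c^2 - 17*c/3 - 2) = c - 6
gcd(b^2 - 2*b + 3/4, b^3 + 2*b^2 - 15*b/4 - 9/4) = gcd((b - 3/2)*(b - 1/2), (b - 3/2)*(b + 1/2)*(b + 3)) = b - 3/2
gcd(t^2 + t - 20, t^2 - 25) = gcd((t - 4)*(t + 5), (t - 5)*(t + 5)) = t + 5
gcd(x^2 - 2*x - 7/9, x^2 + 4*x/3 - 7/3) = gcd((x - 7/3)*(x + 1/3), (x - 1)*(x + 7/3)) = 1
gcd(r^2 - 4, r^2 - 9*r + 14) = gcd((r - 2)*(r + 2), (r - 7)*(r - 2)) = r - 2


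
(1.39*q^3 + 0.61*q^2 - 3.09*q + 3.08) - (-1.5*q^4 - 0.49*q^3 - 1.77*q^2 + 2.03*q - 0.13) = 1.5*q^4 + 1.88*q^3 + 2.38*q^2 - 5.12*q + 3.21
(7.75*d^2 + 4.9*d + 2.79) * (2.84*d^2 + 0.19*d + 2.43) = 22.01*d^4 + 15.3885*d^3 + 27.6871*d^2 + 12.4371*d + 6.7797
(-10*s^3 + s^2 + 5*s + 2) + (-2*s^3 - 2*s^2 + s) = -12*s^3 - s^2 + 6*s + 2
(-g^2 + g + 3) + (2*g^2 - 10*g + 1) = g^2 - 9*g + 4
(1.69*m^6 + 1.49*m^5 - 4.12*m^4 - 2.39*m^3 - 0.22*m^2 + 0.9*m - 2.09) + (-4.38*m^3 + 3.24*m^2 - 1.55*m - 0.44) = 1.69*m^6 + 1.49*m^5 - 4.12*m^4 - 6.77*m^3 + 3.02*m^2 - 0.65*m - 2.53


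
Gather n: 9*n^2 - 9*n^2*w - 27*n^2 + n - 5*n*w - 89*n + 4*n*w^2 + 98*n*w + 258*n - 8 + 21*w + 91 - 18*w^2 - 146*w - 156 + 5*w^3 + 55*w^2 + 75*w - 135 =n^2*(-9*w - 18) + n*(4*w^2 + 93*w + 170) + 5*w^3 + 37*w^2 - 50*w - 208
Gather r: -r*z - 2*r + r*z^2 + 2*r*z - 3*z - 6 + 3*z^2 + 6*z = r*(z^2 + z - 2) + 3*z^2 + 3*z - 6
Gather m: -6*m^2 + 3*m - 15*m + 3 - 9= -6*m^2 - 12*m - 6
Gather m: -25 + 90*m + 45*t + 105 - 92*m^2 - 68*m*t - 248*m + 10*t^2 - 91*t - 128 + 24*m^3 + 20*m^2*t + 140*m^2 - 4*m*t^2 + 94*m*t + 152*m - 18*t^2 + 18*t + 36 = 24*m^3 + m^2*(20*t + 48) + m*(-4*t^2 + 26*t - 6) - 8*t^2 - 28*t - 12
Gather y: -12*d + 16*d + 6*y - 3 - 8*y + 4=4*d - 2*y + 1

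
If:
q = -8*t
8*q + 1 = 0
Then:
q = -1/8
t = 1/64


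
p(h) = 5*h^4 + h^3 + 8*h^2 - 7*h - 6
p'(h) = 20*h^3 + 3*h^2 + 16*h - 7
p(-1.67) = 62.23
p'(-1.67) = -118.50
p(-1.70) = 65.87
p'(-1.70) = -123.79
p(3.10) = 540.73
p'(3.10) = 667.25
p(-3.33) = 683.91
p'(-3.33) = -765.53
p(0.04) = -6.27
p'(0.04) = -6.35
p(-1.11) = 17.85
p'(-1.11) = -48.42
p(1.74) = 57.14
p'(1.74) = 135.28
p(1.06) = 3.07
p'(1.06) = 37.15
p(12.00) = 106470.00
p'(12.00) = 35177.00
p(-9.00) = 32781.00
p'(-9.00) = -14488.00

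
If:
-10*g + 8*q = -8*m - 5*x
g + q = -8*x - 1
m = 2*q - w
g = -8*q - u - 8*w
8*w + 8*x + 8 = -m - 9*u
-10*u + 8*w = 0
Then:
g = 72896/68925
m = 3184/2757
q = 4903/13785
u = -8152/22975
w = -2038/4595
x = -20792/68925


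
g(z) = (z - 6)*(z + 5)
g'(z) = 2*z - 1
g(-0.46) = -29.33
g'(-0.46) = -1.92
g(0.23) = -30.18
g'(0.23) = -0.54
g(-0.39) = -29.46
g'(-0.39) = -1.78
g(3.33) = -22.24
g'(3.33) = 5.66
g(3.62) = -20.52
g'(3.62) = 6.24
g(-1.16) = -27.49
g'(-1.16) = -3.32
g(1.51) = -29.23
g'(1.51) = 2.02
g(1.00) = -30.00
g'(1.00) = 1.00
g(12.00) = 102.00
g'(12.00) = 23.00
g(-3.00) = -18.00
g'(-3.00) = -7.00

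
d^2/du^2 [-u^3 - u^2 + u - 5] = -6*u - 2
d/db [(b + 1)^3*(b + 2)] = (b + 1)^2*(4*b + 7)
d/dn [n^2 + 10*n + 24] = 2*n + 10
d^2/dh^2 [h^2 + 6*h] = 2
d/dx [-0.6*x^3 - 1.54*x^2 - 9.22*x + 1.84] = -1.8*x^2 - 3.08*x - 9.22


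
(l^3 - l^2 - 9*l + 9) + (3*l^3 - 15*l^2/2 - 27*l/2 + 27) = 4*l^3 - 17*l^2/2 - 45*l/2 + 36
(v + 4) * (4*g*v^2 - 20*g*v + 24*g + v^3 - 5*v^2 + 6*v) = 4*g*v^3 - 4*g*v^2 - 56*g*v + 96*g + v^4 - v^3 - 14*v^2 + 24*v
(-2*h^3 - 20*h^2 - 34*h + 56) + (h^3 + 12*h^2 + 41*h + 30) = -h^3 - 8*h^2 + 7*h + 86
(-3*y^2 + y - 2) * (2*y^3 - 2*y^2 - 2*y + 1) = -6*y^5 + 8*y^4 - y^2 + 5*y - 2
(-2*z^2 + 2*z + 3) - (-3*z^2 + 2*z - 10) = z^2 + 13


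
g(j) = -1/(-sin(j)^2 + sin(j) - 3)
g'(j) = -(2*sin(j)*cos(j) - cos(j))/(-sin(j)^2 + sin(j) - 3)^2 = (1 - 2*sin(j))*cos(j)/(sin(j)^2 - sin(j) + 3)^2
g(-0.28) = 0.30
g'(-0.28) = 0.13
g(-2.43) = 0.25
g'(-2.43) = -0.10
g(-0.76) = 0.24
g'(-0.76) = 0.10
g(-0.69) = 0.25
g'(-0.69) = 0.11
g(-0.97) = 0.22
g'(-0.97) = 0.07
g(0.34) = 0.36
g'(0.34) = 0.04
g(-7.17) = 0.23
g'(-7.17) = 0.08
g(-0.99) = 0.22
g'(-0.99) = 0.07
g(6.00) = 0.30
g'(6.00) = 0.13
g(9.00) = 0.36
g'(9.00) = -0.02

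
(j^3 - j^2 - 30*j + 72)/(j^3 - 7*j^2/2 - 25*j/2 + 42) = 2*(j + 6)/(2*j + 7)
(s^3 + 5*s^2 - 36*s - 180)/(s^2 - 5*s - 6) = (s^2 + 11*s + 30)/(s + 1)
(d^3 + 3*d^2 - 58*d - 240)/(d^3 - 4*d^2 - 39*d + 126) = (d^2 - 3*d - 40)/(d^2 - 10*d + 21)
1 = 1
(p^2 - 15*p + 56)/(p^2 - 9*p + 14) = (p - 8)/(p - 2)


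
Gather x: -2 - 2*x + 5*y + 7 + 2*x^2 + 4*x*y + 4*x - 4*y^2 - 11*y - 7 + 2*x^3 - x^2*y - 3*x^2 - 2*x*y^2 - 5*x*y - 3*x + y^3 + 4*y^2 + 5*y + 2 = 2*x^3 + x^2*(-y - 1) + x*(-2*y^2 - y - 1) + y^3 - y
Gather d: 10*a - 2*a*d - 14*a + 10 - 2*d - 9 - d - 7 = -4*a + d*(-2*a - 3) - 6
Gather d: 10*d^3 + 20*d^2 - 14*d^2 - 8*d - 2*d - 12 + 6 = 10*d^3 + 6*d^2 - 10*d - 6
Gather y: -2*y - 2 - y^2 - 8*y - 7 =-y^2 - 10*y - 9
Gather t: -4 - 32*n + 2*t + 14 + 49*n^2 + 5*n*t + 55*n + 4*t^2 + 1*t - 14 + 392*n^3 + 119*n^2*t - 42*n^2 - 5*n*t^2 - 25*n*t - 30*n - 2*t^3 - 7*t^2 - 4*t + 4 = 392*n^3 + 7*n^2 - 7*n - 2*t^3 + t^2*(-5*n - 3) + t*(119*n^2 - 20*n - 1)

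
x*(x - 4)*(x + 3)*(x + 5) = x^4 + 4*x^3 - 17*x^2 - 60*x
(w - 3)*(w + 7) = w^2 + 4*w - 21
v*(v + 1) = v^2 + v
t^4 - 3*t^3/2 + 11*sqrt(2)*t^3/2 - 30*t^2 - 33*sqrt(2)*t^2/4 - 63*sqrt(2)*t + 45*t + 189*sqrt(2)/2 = (t - 3/2)*(t - 3*sqrt(2))*(t + 3*sqrt(2)/2)*(t + 7*sqrt(2))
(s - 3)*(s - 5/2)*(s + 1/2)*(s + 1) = s^4 - 4*s^3 - s^2/4 + 17*s/2 + 15/4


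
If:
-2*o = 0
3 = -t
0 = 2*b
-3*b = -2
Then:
No Solution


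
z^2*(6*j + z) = 6*j*z^2 + z^3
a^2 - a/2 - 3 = (a - 2)*(a + 3/2)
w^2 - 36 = (w - 6)*(w + 6)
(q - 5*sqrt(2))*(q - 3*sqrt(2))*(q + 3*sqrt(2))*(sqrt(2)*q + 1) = sqrt(2)*q^4 - 9*q^3 - 23*sqrt(2)*q^2 + 162*q + 90*sqrt(2)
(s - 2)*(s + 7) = s^2 + 5*s - 14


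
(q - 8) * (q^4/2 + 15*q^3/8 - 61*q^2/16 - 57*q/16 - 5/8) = q^5/2 - 17*q^4/8 - 301*q^3/16 + 431*q^2/16 + 223*q/8 + 5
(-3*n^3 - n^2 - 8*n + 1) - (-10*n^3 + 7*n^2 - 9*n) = 7*n^3 - 8*n^2 + n + 1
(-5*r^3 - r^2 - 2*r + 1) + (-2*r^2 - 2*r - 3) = -5*r^3 - 3*r^2 - 4*r - 2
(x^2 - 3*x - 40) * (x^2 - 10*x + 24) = x^4 - 13*x^3 + 14*x^2 + 328*x - 960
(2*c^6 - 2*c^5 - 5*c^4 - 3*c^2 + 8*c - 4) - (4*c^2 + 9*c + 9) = 2*c^6 - 2*c^5 - 5*c^4 - 7*c^2 - c - 13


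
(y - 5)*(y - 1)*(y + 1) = y^3 - 5*y^2 - y + 5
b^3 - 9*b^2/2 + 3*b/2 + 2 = (b - 4)*(b - 1)*(b + 1/2)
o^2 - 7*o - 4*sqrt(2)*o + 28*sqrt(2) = (o - 7)*(o - 4*sqrt(2))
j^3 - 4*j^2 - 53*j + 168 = (j - 8)*(j - 3)*(j + 7)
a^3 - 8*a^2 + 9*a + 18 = (a - 6)*(a - 3)*(a + 1)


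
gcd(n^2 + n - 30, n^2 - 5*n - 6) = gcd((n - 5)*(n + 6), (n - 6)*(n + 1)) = 1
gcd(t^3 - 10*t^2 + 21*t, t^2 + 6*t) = t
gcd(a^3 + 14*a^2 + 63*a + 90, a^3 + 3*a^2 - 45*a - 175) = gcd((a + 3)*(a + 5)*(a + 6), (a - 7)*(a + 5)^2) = a + 5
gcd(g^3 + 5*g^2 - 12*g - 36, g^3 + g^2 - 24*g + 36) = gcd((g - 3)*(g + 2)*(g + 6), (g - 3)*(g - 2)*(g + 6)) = g^2 + 3*g - 18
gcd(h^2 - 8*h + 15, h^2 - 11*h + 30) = h - 5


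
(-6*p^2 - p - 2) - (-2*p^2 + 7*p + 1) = -4*p^2 - 8*p - 3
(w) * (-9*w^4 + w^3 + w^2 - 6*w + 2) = -9*w^5 + w^4 + w^3 - 6*w^2 + 2*w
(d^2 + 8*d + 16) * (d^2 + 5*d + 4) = d^4 + 13*d^3 + 60*d^2 + 112*d + 64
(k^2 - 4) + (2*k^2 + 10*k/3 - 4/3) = 3*k^2 + 10*k/3 - 16/3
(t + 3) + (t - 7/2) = 2*t - 1/2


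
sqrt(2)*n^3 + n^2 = n^2*(sqrt(2)*n + 1)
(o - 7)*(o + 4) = o^2 - 3*o - 28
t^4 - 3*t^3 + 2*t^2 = t^2*(t - 2)*(t - 1)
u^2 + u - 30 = (u - 5)*(u + 6)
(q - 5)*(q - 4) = q^2 - 9*q + 20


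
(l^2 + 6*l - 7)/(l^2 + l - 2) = (l + 7)/(l + 2)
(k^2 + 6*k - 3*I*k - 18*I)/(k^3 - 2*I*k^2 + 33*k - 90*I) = (k + 6)/(k^2 + I*k + 30)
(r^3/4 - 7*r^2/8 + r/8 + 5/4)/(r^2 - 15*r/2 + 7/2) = (2*r^3 - 7*r^2 + r + 10)/(4*(2*r^2 - 15*r + 7))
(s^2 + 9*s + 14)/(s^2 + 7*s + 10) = (s + 7)/(s + 5)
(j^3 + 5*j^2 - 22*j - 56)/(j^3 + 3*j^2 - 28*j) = (j + 2)/j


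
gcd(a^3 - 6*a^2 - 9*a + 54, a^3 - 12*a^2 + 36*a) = a - 6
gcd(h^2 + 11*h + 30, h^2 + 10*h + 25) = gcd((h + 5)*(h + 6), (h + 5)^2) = h + 5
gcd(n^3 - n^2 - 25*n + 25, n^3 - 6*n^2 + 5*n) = n^2 - 6*n + 5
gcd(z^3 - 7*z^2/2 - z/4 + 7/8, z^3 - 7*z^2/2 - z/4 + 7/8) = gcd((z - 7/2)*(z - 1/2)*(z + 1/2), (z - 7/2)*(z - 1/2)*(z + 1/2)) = z^3 - 7*z^2/2 - z/4 + 7/8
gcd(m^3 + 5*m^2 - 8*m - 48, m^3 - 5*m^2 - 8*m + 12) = 1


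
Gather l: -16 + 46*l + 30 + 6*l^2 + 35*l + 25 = 6*l^2 + 81*l + 39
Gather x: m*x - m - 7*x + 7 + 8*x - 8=-m + x*(m + 1) - 1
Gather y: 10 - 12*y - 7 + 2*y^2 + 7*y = 2*y^2 - 5*y + 3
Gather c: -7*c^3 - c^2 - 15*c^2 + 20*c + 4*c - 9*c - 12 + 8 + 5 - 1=-7*c^3 - 16*c^2 + 15*c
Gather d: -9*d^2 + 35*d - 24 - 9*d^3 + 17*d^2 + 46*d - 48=-9*d^3 + 8*d^2 + 81*d - 72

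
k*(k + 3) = k^2 + 3*k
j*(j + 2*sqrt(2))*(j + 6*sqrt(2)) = j^3 + 8*sqrt(2)*j^2 + 24*j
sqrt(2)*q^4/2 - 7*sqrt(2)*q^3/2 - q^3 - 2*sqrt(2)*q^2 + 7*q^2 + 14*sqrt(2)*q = q*(q - 7)*(q - 2*sqrt(2))*(sqrt(2)*q/2 + 1)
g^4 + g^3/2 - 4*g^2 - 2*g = g*(g - 2)*(g + 1/2)*(g + 2)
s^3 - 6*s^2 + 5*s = s*(s - 5)*(s - 1)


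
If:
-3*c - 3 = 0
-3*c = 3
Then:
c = -1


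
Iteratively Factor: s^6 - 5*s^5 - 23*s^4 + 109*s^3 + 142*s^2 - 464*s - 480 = (s + 2)*(s^5 - 7*s^4 - 9*s^3 + 127*s^2 - 112*s - 240) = (s - 3)*(s + 2)*(s^4 - 4*s^3 - 21*s^2 + 64*s + 80) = (s - 4)*(s - 3)*(s + 2)*(s^3 - 21*s - 20) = (s - 4)*(s - 3)*(s + 1)*(s + 2)*(s^2 - s - 20) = (s - 5)*(s - 4)*(s - 3)*(s + 1)*(s + 2)*(s + 4)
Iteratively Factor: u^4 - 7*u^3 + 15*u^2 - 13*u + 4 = (u - 1)*(u^3 - 6*u^2 + 9*u - 4) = (u - 1)^2*(u^2 - 5*u + 4) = (u - 4)*(u - 1)^2*(u - 1)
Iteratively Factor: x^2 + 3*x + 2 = (x + 2)*(x + 1)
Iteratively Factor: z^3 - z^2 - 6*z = (z)*(z^2 - z - 6) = z*(z + 2)*(z - 3)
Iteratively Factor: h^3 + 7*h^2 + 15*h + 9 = (h + 3)*(h^2 + 4*h + 3) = (h + 1)*(h + 3)*(h + 3)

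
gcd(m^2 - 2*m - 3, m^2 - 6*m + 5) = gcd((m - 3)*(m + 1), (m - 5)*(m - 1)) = 1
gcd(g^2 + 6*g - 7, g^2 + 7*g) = g + 7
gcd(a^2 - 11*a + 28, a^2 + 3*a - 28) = a - 4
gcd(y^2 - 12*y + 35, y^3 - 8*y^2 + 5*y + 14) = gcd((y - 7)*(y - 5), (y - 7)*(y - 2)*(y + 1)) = y - 7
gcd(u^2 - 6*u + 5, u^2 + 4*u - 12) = 1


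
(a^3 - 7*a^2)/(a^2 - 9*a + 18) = a^2*(a - 7)/(a^2 - 9*a + 18)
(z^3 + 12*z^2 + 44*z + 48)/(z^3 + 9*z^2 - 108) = (z^2 + 6*z + 8)/(z^2 + 3*z - 18)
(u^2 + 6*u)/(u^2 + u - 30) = u/(u - 5)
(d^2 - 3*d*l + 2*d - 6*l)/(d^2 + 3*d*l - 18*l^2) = (d + 2)/(d + 6*l)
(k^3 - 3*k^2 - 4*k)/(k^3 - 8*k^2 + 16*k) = (k + 1)/(k - 4)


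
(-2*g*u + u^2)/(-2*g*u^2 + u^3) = 1/u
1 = 1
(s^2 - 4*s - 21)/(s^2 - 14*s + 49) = (s + 3)/(s - 7)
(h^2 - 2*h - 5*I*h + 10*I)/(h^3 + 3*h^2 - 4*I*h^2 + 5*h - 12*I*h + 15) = (h - 2)/(h^2 + h*(3 + I) + 3*I)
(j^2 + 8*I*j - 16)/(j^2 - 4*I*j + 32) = (j + 4*I)/(j - 8*I)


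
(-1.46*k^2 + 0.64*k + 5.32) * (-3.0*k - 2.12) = 4.38*k^3 + 1.1752*k^2 - 17.3168*k - 11.2784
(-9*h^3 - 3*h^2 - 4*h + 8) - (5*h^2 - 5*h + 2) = -9*h^3 - 8*h^2 + h + 6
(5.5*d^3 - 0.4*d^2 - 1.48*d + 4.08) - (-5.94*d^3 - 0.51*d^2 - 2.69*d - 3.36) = 11.44*d^3 + 0.11*d^2 + 1.21*d + 7.44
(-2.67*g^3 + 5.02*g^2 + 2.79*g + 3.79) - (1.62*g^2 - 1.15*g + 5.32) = -2.67*g^3 + 3.4*g^2 + 3.94*g - 1.53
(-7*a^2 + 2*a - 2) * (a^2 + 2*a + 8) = -7*a^4 - 12*a^3 - 54*a^2 + 12*a - 16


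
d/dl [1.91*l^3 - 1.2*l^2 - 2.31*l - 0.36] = 5.73*l^2 - 2.4*l - 2.31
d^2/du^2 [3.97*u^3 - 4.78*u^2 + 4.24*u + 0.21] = 23.82*u - 9.56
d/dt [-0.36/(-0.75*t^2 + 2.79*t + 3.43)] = (1.0044 - 0.54*t)/(-0.75*t^2 + 2.79*t + 3.43)^2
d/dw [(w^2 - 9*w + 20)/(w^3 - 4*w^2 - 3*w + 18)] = (-w^3 + 15*w^2 - 54*w + 34)/(w^5 - 5*w^4 - 5*w^3 + 45*w^2 - 108)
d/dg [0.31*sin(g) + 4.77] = 0.31*cos(g)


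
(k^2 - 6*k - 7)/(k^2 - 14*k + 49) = (k + 1)/(k - 7)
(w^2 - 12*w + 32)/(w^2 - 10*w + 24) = (w - 8)/(w - 6)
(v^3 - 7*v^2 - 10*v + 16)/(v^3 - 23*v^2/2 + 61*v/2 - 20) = 2*(v + 2)/(2*v - 5)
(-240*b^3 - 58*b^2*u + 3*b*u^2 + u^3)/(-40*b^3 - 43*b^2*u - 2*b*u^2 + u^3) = (6*b + u)/(b + u)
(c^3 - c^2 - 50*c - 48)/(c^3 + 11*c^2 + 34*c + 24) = (c - 8)/(c + 4)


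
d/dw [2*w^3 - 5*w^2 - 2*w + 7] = 6*w^2 - 10*w - 2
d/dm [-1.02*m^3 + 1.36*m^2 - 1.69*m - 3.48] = -3.06*m^2 + 2.72*m - 1.69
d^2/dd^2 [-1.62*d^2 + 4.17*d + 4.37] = -3.24000000000000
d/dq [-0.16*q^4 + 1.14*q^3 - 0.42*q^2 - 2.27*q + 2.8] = -0.64*q^3 + 3.42*q^2 - 0.84*q - 2.27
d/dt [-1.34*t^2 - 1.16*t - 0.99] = -2.68*t - 1.16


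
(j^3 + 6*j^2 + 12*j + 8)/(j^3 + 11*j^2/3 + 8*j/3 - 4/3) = 3*(j + 2)/(3*j - 1)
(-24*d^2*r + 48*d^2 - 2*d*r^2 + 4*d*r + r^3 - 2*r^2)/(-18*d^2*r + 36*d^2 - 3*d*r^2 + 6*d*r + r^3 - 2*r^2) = (4*d + r)/(3*d + r)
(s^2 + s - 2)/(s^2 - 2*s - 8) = (s - 1)/(s - 4)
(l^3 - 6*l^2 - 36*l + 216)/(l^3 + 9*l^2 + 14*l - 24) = (l^2 - 12*l + 36)/(l^2 + 3*l - 4)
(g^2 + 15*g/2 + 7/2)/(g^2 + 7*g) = (g + 1/2)/g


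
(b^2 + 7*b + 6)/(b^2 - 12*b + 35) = (b^2 + 7*b + 6)/(b^2 - 12*b + 35)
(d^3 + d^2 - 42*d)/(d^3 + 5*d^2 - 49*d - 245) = d*(d - 6)/(d^2 - 2*d - 35)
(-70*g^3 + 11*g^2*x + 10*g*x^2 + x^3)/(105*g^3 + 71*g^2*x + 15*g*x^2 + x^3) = (-2*g + x)/(3*g + x)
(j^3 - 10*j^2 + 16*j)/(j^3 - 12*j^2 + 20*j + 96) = j*(j - 2)/(j^2 - 4*j - 12)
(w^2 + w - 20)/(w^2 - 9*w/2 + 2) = 2*(w + 5)/(2*w - 1)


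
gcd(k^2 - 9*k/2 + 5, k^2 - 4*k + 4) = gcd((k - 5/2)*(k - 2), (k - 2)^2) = k - 2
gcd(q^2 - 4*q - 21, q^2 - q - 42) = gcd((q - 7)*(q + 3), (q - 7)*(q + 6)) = q - 7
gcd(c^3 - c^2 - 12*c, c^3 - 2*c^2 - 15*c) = c^2 + 3*c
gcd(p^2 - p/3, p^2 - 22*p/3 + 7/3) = p - 1/3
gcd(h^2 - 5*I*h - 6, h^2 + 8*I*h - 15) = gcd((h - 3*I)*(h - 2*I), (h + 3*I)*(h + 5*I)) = 1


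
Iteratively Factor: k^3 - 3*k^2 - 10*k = (k + 2)*(k^2 - 5*k) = k*(k + 2)*(k - 5)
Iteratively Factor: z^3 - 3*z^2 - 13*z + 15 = (z - 1)*(z^2 - 2*z - 15) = (z - 1)*(z + 3)*(z - 5)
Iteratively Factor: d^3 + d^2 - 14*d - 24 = (d + 2)*(d^2 - d - 12) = (d - 4)*(d + 2)*(d + 3)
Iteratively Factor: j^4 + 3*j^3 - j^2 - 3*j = (j - 1)*(j^3 + 4*j^2 + 3*j) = (j - 1)*(j + 3)*(j^2 + j) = (j - 1)*(j + 1)*(j + 3)*(j)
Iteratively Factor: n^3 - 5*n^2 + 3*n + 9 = (n - 3)*(n^2 - 2*n - 3) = (n - 3)^2*(n + 1)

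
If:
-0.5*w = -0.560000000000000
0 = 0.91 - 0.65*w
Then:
No Solution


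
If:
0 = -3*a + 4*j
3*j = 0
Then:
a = 0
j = 0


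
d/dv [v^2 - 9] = 2*v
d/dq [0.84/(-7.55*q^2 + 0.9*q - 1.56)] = (12.684*q - 0.756)/(7.55*q^2 - 0.9*q + 1.56)^2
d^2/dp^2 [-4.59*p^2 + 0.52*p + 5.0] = -9.18000000000000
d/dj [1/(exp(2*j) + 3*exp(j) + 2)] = (-2*exp(j) - 3)*exp(j)/(exp(2*j) + 3*exp(j) + 2)^2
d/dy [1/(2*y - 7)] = -2/(2*y - 7)^2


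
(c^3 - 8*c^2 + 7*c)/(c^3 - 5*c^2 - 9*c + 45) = c*(c^2 - 8*c + 7)/(c^3 - 5*c^2 - 9*c + 45)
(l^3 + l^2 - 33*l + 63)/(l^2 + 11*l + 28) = (l^2 - 6*l + 9)/(l + 4)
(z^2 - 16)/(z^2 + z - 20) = (z + 4)/(z + 5)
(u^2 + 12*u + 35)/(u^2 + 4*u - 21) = (u + 5)/(u - 3)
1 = 1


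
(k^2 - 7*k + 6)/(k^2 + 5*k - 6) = (k - 6)/(k + 6)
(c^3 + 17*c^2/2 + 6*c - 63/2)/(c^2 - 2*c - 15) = (2*c^2 + 11*c - 21)/(2*(c - 5))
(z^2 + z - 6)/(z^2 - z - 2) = (z + 3)/(z + 1)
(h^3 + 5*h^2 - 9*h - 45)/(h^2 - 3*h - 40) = (h^2 - 9)/(h - 8)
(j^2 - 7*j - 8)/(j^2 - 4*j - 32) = (j + 1)/(j + 4)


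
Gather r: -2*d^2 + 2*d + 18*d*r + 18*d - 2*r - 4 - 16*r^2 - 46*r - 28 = -2*d^2 + 20*d - 16*r^2 + r*(18*d - 48) - 32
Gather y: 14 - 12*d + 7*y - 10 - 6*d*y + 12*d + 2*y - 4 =y*(9 - 6*d)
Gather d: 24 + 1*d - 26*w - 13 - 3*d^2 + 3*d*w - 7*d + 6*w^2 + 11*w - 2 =-3*d^2 + d*(3*w - 6) + 6*w^2 - 15*w + 9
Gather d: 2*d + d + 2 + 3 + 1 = 3*d + 6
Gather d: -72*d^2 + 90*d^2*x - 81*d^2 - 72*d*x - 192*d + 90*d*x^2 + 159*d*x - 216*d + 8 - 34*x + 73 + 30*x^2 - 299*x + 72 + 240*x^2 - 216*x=d^2*(90*x - 153) + d*(90*x^2 + 87*x - 408) + 270*x^2 - 549*x + 153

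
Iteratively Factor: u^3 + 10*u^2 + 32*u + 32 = (u + 4)*(u^2 + 6*u + 8) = (u + 2)*(u + 4)*(u + 4)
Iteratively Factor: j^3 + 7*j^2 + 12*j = (j + 3)*(j^2 + 4*j) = j*(j + 3)*(j + 4)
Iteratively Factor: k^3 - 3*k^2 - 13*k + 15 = (k - 5)*(k^2 + 2*k - 3) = (k - 5)*(k - 1)*(k + 3)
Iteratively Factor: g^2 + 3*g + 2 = (g + 1)*(g + 2)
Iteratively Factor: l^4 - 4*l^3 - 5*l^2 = (l)*(l^3 - 4*l^2 - 5*l) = l^2*(l^2 - 4*l - 5) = l^2*(l + 1)*(l - 5)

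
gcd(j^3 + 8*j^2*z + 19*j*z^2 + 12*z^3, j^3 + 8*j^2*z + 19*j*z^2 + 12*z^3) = j^3 + 8*j^2*z + 19*j*z^2 + 12*z^3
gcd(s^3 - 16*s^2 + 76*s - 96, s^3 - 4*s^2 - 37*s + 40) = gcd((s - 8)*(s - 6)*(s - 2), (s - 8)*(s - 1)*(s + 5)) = s - 8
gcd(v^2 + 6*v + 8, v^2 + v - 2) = v + 2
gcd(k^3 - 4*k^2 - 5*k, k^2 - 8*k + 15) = k - 5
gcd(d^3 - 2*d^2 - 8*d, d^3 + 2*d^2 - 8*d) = d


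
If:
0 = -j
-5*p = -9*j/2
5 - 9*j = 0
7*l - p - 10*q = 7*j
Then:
No Solution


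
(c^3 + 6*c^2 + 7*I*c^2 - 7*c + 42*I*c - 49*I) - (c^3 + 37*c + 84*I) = 6*c^2 + 7*I*c^2 - 44*c + 42*I*c - 133*I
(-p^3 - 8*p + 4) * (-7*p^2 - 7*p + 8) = 7*p^5 + 7*p^4 + 48*p^3 + 28*p^2 - 92*p + 32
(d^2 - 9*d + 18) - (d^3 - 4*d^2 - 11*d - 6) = -d^3 + 5*d^2 + 2*d + 24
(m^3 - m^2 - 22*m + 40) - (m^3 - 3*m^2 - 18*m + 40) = 2*m^2 - 4*m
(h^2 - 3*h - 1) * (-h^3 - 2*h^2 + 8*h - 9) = -h^5 + h^4 + 15*h^3 - 31*h^2 + 19*h + 9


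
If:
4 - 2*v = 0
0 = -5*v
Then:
No Solution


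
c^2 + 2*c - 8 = (c - 2)*(c + 4)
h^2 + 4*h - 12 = (h - 2)*(h + 6)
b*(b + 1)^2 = b^3 + 2*b^2 + b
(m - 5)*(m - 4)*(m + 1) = m^3 - 8*m^2 + 11*m + 20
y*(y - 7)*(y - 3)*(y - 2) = y^4 - 12*y^3 + 41*y^2 - 42*y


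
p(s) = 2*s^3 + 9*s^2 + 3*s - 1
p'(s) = 6*s^2 + 18*s + 3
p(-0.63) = 0.18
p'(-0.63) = -5.96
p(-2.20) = 14.66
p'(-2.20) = -7.56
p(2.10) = 63.51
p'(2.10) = 67.26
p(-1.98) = 12.82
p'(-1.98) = -9.12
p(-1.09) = 3.83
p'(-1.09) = -9.49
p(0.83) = 8.83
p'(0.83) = 22.07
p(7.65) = 1444.05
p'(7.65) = 491.84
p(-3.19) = 16.09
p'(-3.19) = 6.64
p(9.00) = 2213.00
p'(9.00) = 651.00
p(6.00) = 773.00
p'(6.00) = 327.00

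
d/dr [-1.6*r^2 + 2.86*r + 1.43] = 2.86 - 3.2*r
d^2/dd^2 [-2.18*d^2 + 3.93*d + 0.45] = -4.36000000000000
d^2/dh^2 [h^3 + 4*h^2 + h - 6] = 6*h + 8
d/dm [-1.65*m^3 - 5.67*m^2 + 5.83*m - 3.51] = -4.95*m^2 - 11.34*m + 5.83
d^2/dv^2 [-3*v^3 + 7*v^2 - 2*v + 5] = 14 - 18*v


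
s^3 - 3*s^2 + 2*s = s*(s - 2)*(s - 1)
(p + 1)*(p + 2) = p^2 + 3*p + 2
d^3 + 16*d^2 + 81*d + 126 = (d + 3)*(d + 6)*(d + 7)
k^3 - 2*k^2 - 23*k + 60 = (k - 4)*(k - 3)*(k + 5)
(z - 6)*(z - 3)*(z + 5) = z^3 - 4*z^2 - 27*z + 90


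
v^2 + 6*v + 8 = (v + 2)*(v + 4)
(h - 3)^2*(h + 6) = h^3 - 27*h + 54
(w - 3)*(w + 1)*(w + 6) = w^3 + 4*w^2 - 15*w - 18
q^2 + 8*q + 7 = (q + 1)*(q + 7)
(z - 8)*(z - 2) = z^2 - 10*z + 16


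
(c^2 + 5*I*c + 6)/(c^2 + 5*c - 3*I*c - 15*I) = (c^2 + 5*I*c + 6)/(c^2 + c*(5 - 3*I) - 15*I)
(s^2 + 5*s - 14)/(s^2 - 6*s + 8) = (s + 7)/(s - 4)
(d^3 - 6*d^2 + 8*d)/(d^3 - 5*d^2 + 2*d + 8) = d/(d + 1)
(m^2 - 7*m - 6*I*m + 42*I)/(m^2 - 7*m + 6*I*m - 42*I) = (m - 6*I)/(m + 6*I)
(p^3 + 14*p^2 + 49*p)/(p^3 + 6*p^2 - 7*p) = (p + 7)/(p - 1)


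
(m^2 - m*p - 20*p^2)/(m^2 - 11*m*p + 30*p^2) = (-m - 4*p)/(-m + 6*p)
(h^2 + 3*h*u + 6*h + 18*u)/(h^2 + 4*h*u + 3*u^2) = (h + 6)/(h + u)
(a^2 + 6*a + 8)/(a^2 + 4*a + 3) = (a^2 + 6*a + 8)/(a^2 + 4*a + 3)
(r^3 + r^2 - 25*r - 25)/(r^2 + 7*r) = (r^3 + r^2 - 25*r - 25)/(r*(r + 7))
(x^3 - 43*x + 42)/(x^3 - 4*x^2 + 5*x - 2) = (x^2 + x - 42)/(x^2 - 3*x + 2)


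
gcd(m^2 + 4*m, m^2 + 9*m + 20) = m + 4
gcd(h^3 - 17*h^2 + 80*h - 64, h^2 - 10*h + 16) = h - 8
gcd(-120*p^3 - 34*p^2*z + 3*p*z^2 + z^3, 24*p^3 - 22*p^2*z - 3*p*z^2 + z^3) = -24*p^2 - 2*p*z + z^2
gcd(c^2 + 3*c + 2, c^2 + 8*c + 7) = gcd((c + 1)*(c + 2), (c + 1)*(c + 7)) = c + 1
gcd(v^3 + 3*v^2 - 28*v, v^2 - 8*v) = v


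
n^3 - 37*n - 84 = (n - 7)*(n + 3)*(n + 4)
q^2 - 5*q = q*(q - 5)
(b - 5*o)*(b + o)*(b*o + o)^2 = b^4*o^2 - 4*b^3*o^3 + 2*b^3*o^2 - 5*b^2*o^4 - 8*b^2*o^3 + b^2*o^2 - 10*b*o^4 - 4*b*o^3 - 5*o^4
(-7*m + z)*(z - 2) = -7*m*z + 14*m + z^2 - 2*z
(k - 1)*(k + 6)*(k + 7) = k^3 + 12*k^2 + 29*k - 42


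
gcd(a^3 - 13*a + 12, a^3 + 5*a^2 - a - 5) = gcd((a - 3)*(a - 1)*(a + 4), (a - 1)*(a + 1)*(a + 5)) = a - 1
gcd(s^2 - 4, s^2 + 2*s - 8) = s - 2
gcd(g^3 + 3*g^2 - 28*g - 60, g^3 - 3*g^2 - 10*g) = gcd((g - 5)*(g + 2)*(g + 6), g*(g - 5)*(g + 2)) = g^2 - 3*g - 10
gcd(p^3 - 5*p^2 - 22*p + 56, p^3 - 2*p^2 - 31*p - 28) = p^2 - 3*p - 28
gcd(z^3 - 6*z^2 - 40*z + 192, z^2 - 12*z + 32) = z^2 - 12*z + 32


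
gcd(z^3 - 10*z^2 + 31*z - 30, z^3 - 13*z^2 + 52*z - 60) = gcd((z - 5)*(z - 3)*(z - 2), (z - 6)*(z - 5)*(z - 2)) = z^2 - 7*z + 10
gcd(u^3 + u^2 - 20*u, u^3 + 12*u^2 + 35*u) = u^2 + 5*u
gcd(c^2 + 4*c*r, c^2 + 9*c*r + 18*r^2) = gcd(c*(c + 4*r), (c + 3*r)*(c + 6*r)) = 1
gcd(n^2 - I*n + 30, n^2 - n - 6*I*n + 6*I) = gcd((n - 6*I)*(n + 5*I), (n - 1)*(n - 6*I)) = n - 6*I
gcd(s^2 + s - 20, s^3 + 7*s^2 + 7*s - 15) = s + 5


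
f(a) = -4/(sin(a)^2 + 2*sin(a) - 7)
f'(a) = -4*(-2*sin(a)*cos(a) - 2*cos(a))/(sin(a)^2 + 2*sin(a) - 7)^2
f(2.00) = 0.92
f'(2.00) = -0.34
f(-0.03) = 0.57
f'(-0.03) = 0.16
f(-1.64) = 0.50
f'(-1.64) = -0.00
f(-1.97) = 0.50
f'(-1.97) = -0.00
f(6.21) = 0.56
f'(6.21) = 0.15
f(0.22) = 0.61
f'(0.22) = 0.22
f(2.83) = 0.64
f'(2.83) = -0.25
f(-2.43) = 0.51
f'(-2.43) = -0.03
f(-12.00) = 0.71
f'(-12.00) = 0.33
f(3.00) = 0.60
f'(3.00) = -0.20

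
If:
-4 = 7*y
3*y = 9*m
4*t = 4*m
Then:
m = -4/21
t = -4/21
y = -4/7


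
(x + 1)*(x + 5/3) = x^2 + 8*x/3 + 5/3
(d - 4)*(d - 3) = d^2 - 7*d + 12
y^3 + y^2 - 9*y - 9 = (y - 3)*(y + 1)*(y + 3)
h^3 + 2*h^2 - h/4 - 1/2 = (h - 1/2)*(h + 1/2)*(h + 2)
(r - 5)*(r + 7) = r^2 + 2*r - 35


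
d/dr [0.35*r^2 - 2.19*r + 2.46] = 0.7*r - 2.19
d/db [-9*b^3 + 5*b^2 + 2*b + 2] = -27*b^2 + 10*b + 2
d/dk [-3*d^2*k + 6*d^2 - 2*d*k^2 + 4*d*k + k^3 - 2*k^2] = -3*d^2 - 4*d*k + 4*d + 3*k^2 - 4*k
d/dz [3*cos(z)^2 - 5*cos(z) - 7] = (5 - 6*cos(z))*sin(z)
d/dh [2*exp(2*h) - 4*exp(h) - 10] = 4*(exp(h) - 1)*exp(h)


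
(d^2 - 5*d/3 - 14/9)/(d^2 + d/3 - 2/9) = (3*d - 7)/(3*d - 1)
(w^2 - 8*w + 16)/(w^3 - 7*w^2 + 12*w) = (w - 4)/(w*(w - 3))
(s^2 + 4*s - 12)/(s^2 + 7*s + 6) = (s - 2)/(s + 1)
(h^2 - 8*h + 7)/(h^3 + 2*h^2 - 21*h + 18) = (h - 7)/(h^2 + 3*h - 18)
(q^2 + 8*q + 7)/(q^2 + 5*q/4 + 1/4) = 4*(q + 7)/(4*q + 1)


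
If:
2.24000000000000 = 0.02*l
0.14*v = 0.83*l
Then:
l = 112.00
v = 664.00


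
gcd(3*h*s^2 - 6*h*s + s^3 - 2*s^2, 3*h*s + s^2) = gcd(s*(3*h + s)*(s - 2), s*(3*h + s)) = 3*h*s + s^2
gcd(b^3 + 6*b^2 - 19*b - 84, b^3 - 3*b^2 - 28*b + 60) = 1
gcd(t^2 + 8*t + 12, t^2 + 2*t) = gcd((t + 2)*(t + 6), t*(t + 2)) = t + 2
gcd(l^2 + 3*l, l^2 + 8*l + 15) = l + 3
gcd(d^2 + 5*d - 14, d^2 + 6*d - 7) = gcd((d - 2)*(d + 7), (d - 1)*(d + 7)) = d + 7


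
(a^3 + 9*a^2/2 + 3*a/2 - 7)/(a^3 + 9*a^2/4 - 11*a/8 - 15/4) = 4*(2*a^2 + 5*a - 7)/(8*a^2 + 2*a - 15)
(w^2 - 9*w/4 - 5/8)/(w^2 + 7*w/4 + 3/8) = (2*w - 5)/(2*w + 3)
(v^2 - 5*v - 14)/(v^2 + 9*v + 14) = (v - 7)/(v + 7)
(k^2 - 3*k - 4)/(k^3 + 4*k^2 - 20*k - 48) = (k + 1)/(k^2 + 8*k + 12)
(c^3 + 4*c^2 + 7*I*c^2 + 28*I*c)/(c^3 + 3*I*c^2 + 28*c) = (c + 4)/(c - 4*I)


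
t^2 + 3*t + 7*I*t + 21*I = (t + 3)*(t + 7*I)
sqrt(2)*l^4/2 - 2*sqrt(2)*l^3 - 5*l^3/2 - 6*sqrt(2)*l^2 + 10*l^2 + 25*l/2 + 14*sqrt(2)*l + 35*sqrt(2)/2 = (l - 5)*(l + 1)*(l - 7*sqrt(2)/2)*(sqrt(2)*l/2 + 1)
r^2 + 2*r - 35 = (r - 5)*(r + 7)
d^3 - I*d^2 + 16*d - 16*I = (d - 4*I)*(d - I)*(d + 4*I)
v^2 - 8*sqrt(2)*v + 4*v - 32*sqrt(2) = (v + 4)*(v - 8*sqrt(2))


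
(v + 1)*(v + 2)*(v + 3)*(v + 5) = v^4 + 11*v^3 + 41*v^2 + 61*v + 30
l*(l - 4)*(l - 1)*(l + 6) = l^4 + l^3 - 26*l^2 + 24*l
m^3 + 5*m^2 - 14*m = m*(m - 2)*(m + 7)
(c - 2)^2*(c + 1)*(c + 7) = c^4 + 4*c^3 - 21*c^2 + 4*c + 28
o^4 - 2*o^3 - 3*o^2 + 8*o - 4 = (o - 2)*(o - 1)^2*(o + 2)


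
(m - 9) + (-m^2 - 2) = -m^2 + m - 11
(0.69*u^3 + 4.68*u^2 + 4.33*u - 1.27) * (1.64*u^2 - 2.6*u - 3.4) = 1.1316*u^5 + 5.8812*u^4 - 7.4128*u^3 - 29.2528*u^2 - 11.42*u + 4.318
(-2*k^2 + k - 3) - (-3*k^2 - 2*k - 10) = k^2 + 3*k + 7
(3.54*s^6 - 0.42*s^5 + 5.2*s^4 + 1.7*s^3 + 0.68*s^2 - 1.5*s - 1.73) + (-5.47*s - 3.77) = 3.54*s^6 - 0.42*s^5 + 5.2*s^4 + 1.7*s^3 + 0.68*s^2 - 6.97*s - 5.5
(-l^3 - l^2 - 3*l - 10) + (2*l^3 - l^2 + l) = l^3 - 2*l^2 - 2*l - 10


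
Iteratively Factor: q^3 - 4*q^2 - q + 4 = (q - 4)*(q^2 - 1) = (q - 4)*(q + 1)*(q - 1)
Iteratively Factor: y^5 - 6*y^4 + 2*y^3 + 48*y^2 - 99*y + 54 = (y - 2)*(y^4 - 4*y^3 - 6*y^2 + 36*y - 27) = (y - 2)*(y + 3)*(y^3 - 7*y^2 + 15*y - 9) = (y - 2)*(y - 1)*(y + 3)*(y^2 - 6*y + 9) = (y - 3)*(y - 2)*(y - 1)*(y + 3)*(y - 3)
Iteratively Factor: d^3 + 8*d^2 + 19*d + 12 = (d + 4)*(d^2 + 4*d + 3) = (d + 1)*(d + 4)*(d + 3)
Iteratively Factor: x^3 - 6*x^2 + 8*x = (x - 4)*(x^2 - 2*x) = x*(x - 4)*(x - 2)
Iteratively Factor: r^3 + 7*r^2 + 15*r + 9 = (r + 1)*(r^2 + 6*r + 9) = (r + 1)*(r + 3)*(r + 3)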